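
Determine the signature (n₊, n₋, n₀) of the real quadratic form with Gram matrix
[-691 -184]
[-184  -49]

step 0: pivot -691 → sign −
step 1: pivot -3/691 → sign −
signature = (0, 2, 0)

Answer: (0, 2, 0)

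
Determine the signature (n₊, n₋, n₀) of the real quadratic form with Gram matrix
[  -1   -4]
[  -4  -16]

Answer: (0, 1, 1)

Derivation:
step 0: pivot -1 → sign −
step 1: row/col 1 already zero → sign 0
signature = (0, 1, 1)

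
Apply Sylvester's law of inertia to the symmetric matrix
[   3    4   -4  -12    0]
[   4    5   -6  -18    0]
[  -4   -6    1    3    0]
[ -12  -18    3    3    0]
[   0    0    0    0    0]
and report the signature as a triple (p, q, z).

Answer: (1, 3, 1)

Derivation:
step 0: pivot 3 → sign +
step 1: pivot -1/3 → sign −
step 2: pivot -3 → sign −
step 3: pivot -6 → sign −
step 4: row/col 4 already zero → sign 0
signature = (1, 3, 1)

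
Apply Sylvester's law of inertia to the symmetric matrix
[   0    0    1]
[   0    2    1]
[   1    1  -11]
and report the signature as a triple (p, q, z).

step 0: pivot 2 → sign +
step 1: pivot -23/2 → sign −
step 2: pivot 2/23 → sign +
signature = (2, 1, 0)

Answer: (2, 1, 0)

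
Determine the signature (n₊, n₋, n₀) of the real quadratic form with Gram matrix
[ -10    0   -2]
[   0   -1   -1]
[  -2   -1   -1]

Answer: (1, 2, 0)

Derivation:
step 0: pivot -10 → sign −
step 1: pivot -1 → sign −
step 2: pivot 2/5 → sign +
signature = (1, 2, 0)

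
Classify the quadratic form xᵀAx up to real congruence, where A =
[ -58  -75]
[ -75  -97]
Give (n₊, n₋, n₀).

step 0: pivot -58 → sign −
step 1: pivot -1/58 → sign −
signature = (0, 2, 0)

Answer: (0, 2, 0)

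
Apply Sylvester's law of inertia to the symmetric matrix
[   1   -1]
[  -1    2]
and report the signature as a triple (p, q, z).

step 0: pivot 1 → sign +
step 1: pivot 1 → sign +
signature = (2, 0, 0)

Answer: (2, 0, 0)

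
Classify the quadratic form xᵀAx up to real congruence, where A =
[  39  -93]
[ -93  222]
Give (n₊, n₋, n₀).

step 0: pivot 39 → sign +
step 1: pivot 3/13 → sign +
signature = (2, 0, 0)

Answer: (2, 0, 0)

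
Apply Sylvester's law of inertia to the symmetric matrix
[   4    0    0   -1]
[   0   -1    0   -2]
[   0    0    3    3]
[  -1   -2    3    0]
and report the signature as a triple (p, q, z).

step 0: pivot 4 → sign +
step 1: pivot -1 → sign −
step 2: pivot 3 → sign +
step 3: pivot 3/4 → sign +
signature = (3, 1, 0)

Answer: (3, 1, 0)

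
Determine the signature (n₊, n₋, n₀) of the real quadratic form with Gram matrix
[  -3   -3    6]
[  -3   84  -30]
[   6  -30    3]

step 0: pivot -3 → sign −
step 1: pivot 87 → sign +
step 2: pivot 3/29 → sign +
signature = (2, 1, 0)

Answer: (2, 1, 0)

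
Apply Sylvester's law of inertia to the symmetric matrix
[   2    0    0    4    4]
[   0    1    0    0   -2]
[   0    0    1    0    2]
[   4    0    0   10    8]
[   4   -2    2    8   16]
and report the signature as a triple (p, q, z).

Answer: (4, 0, 1)

Derivation:
step 0: pivot 2 → sign +
step 1: pivot 1 → sign +
step 2: pivot 1 → sign +
step 3: pivot 2 → sign +
step 4: row/col 4 already zero → sign 0
signature = (4, 0, 1)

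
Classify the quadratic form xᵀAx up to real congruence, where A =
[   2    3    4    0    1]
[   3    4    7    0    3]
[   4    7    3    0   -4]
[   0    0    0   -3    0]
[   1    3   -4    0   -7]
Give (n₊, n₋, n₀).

step 0: pivot 2 → sign +
step 1: pivot -1/2 → sign −
step 2: pivot -3 → sign −
step 3: pivot -3 → sign −
step 4: row/col 4 already zero → sign 0
signature = (1, 3, 1)

Answer: (1, 3, 1)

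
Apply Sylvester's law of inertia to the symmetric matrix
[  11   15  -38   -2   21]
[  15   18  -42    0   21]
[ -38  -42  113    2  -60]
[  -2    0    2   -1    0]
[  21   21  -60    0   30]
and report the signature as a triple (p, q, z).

step 0: pivot 11 → sign +
step 1: pivot -27/11 → sign −
step 2: pivot 21 → sign +
step 3: pivot -1/21 → sign −
step 4: pivot 3 → sign +
signature = (3, 2, 0)

Answer: (3, 2, 0)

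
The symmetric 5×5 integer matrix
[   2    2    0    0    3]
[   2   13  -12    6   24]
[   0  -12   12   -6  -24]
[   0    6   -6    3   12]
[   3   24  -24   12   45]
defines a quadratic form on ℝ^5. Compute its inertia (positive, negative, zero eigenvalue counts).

Answer: (3, 1, 1)

Derivation:
step 0: pivot 2 → sign +
step 1: pivot 11 → sign +
step 2: pivot -12/11 → sign −
step 3: pivot 3/2 → sign +
step 4: row/col 4 already zero → sign 0
signature = (3, 1, 1)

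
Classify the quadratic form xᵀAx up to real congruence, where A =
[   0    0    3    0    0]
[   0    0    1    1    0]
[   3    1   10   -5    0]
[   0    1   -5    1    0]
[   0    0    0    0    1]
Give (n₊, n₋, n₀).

Answer: (3, 2, 0)

Derivation:
step 0: pivot 10 → sign +
step 1: pivot -1/10 → sign −
step 2: pivot 21 → sign +
step 3: pivot -3/7 → sign −
step 4: pivot 1 → sign +
signature = (3, 2, 0)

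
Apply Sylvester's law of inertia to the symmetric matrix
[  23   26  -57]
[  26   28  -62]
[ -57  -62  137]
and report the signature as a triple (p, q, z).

step 0: pivot 23 → sign +
step 1: pivot -32/23 → sign −
step 2: row/col 2 already zero → sign 0
signature = (1, 1, 1)

Answer: (1, 1, 1)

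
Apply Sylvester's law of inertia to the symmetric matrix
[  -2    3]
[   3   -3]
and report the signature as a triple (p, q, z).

step 0: pivot -2 → sign −
step 1: pivot 3/2 → sign +
signature = (1, 1, 0)

Answer: (1, 1, 0)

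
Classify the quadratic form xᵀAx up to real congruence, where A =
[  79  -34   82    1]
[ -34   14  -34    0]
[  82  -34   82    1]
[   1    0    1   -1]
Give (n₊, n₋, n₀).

Answer: (2, 2, 0)

Derivation:
step 0: pivot 79 → sign +
step 1: pivot -50/79 → sign −
step 2: pivot -12/25 → sign −
step 3: pivot 3/4 → sign +
signature = (2, 2, 0)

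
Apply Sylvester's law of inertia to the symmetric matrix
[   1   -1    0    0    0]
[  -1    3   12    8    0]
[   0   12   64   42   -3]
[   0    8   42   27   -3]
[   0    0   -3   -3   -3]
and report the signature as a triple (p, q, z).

step 0: pivot 1 → sign +
step 1: pivot 2 → sign +
step 2: pivot -8 → sign −
step 3: pivot -1/2 → sign −
step 4: pivot -3/4 → sign −
signature = (2, 3, 0)

Answer: (2, 3, 0)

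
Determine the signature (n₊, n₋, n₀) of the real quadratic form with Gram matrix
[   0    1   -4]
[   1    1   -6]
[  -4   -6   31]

step 0: pivot 1 → sign +
step 1: pivot -1 → sign −
step 2: pivot -1 → sign −
signature = (1, 2, 0)

Answer: (1, 2, 0)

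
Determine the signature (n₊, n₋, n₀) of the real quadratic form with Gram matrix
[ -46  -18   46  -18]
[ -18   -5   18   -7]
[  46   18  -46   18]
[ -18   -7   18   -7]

step 0: pivot -46 → sign −
step 1: pivot 47/23 → sign +
step 2: pivot 2/47 → sign +
step 3: row/col 3 already zero → sign 0
signature = (2, 1, 1)

Answer: (2, 1, 1)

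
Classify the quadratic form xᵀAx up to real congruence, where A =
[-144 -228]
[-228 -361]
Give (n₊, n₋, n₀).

step 0: pivot -144 → sign −
step 1: row/col 1 already zero → sign 0
signature = (0, 1, 1)

Answer: (0, 1, 1)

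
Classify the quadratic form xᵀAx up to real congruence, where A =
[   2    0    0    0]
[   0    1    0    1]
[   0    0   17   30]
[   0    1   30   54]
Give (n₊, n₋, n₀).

Answer: (4, 0, 0)

Derivation:
step 0: pivot 2 → sign +
step 1: pivot 1 → sign +
step 2: pivot 17 → sign +
step 3: pivot 1/17 → sign +
signature = (4, 0, 0)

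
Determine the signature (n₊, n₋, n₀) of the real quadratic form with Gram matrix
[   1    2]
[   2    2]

Answer: (1, 1, 0)

Derivation:
step 0: pivot 1 → sign +
step 1: pivot -2 → sign −
signature = (1, 1, 0)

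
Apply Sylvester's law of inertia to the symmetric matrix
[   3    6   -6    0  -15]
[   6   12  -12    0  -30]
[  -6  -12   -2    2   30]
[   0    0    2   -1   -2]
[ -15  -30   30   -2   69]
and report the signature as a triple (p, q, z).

Answer: (1, 3, 1)

Derivation:
step 0: pivot 3 → sign +
step 1: pivot -14 → sign −
step 2: pivot -5/7 → sign −
step 3: pivot -2/5 → sign −
step 4: row/col 4 already zero → sign 0
signature = (1, 3, 1)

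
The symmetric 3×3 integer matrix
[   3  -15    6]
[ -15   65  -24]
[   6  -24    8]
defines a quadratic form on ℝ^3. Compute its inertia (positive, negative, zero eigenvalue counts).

Answer: (1, 2, 0)

Derivation:
step 0: pivot 3 → sign +
step 1: pivot -10 → sign −
step 2: pivot -2/5 → sign −
signature = (1, 2, 0)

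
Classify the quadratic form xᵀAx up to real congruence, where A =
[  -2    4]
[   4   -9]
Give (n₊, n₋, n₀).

step 0: pivot -2 → sign −
step 1: pivot -1 → sign −
signature = (0, 2, 0)

Answer: (0, 2, 0)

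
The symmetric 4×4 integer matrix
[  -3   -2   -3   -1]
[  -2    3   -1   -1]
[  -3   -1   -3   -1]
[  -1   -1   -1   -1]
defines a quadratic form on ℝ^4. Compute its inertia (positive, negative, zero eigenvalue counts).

step 0: pivot -3 → sign −
step 1: pivot 13/3 → sign +
step 2: pivot -3/13 → sign −
step 3: pivot -2/3 → sign −
signature = (1, 3, 0)

Answer: (1, 3, 0)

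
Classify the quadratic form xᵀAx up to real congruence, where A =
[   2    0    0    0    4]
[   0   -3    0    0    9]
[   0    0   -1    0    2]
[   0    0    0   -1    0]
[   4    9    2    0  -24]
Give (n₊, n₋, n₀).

Answer: (1, 4, 0)

Derivation:
step 0: pivot 2 → sign +
step 1: pivot -3 → sign −
step 2: pivot -1 → sign −
step 3: pivot -1 → sign −
step 4: pivot -1 → sign −
signature = (1, 4, 0)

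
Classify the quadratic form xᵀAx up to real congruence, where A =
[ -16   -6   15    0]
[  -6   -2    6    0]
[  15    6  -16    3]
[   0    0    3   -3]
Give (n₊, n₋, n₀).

Answer: (2, 2, 0)

Derivation:
step 0: pivot -16 → sign −
step 1: pivot 1/4 → sign +
step 2: pivot -5/2 → sign −
step 3: pivot 3/5 → sign +
signature = (2, 2, 0)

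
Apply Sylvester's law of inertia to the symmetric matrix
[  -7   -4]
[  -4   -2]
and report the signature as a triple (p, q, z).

Answer: (1, 1, 0)

Derivation:
step 0: pivot -7 → sign −
step 1: pivot 2/7 → sign +
signature = (1, 1, 0)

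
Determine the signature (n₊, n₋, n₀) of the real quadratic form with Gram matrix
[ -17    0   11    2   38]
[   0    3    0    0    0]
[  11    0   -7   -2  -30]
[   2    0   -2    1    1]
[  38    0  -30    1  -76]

step 0: pivot -17 → sign −
step 1: pivot 3 → sign +
step 2: pivot 2/17 → sign +
step 3: pivot -3 → sign −
step 4: pivot 3 → sign +
signature = (3, 2, 0)

Answer: (3, 2, 0)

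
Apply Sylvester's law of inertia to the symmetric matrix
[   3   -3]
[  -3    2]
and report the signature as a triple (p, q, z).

Answer: (1, 1, 0)

Derivation:
step 0: pivot 3 → sign +
step 1: pivot -1 → sign −
signature = (1, 1, 0)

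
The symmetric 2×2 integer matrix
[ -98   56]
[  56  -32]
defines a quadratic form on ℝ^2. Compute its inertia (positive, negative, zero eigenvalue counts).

Answer: (0, 1, 1)

Derivation:
step 0: pivot -98 → sign −
step 1: row/col 1 already zero → sign 0
signature = (0, 1, 1)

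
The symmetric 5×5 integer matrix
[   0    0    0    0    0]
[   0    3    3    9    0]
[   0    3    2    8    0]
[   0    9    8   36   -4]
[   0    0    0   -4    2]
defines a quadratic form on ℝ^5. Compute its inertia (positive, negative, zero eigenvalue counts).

step 0: pivot 3 → sign +
step 1: pivot -1 → sign −
step 2: pivot 10 → sign +
step 3: pivot 2/5 → sign +
step 4: row/col 4 already zero → sign 0
signature = (3, 1, 1)

Answer: (3, 1, 1)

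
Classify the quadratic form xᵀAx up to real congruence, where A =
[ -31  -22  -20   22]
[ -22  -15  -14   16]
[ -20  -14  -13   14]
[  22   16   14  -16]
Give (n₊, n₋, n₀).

step 0: pivot -31 → sign −
step 1: pivot 19/31 → sign +
step 2: pivot -3/19 → sign −
step 3: row/col 3 already zero → sign 0
signature = (1, 2, 1)

Answer: (1, 2, 1)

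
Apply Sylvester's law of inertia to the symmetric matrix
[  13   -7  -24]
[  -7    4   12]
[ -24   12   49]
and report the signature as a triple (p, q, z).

step 0: pivot 13 → sign +
step 1: pivot 3/13 → sign +
step 2: pivot 1 → sign +
signature = (3, 0, 0)

Answer: (3, 0, 0)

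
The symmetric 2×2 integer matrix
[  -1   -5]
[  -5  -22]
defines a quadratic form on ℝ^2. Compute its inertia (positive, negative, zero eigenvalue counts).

step 0: pivot -1 → sign −
step 1: pivot 3 → sign +
signature = (1, 1, 0)

Answer: (1, 1, 0)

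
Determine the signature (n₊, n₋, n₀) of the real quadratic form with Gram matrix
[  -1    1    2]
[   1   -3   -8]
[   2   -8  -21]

step 0: pivot -1 → sign −
step 1: pivot -2 → sign −
step 2: pivot 1 → sign +
signature = (1, 2, 0)

Answer: (1, 2, 0)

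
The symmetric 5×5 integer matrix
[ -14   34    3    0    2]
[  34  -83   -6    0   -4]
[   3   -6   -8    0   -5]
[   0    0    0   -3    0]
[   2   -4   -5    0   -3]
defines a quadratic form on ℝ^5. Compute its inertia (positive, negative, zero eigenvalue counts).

step 0: pivot -14 → sign −
step 1: pivot -3/7 → sign −
step 2: pivot -7/2 → sign −
step 3: pivot -3 → sign −
step 4: pivot 1/7 → sign +
signature = (1, 4, 0)

Answer: (1, 4, 0)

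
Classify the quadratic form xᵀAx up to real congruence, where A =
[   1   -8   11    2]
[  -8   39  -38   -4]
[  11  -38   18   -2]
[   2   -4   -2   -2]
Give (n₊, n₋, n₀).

Answer: (1, 3, 0)

Derivation:
step 0: pivot 1 → sign +
step 1: pivot -25 → sign −
step 2: pivot -3 → sign −
step 3: pivot -6/25 → sign −
signature = (1, 3, 0)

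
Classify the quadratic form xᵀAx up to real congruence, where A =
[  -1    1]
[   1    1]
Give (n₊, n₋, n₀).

Answer: (1, 1, 0)

Derivation:
step 0: pivot -1 → sign −
step 1: pivot 2 → sign +
signature = (1, 1, 0)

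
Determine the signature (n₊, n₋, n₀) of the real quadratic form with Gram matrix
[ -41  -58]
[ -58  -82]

Answer: (1, 1, 0)

Derivation:
step 0: pivot -41 → sign −
step 1: pivot 2/41 → sign +
signature = (1, 1, 0)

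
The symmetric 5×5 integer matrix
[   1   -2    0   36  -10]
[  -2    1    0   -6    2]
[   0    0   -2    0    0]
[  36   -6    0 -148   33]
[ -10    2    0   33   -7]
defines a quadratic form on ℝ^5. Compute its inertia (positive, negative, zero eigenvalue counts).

step 0: pivot 1 → sign +
step 1: pivot -3 → sign −
step 2: pivot -2 → sign −
step 3: pivot 8 → sign +
step 4: pivot -1/8 → sign −
signature = (2, 3, 0)

Answer: (2, 3, 0)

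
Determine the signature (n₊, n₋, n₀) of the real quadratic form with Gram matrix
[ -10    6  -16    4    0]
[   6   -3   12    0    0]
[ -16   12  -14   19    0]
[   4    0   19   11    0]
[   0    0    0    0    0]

Answer: (2, 2, 1)

Derivation:
step 0: pivot -10 → sign −
step 1: pivot 3/5 → sign +
step 2: pivot 2 → sign +
step 3: pivot -3/2 → sign −
step 4: row/col 4 already zero → sign 0
signature = (2, 2, 1)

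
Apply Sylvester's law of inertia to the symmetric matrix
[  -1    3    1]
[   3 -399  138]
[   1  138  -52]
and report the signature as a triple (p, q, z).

Answer: (0, 3, 0)

Derivation:
step 0: pivot -1 → sign −
step 1: pivot -390 → sign −
step 2: pivot -3/130 → sign −
signature = (0, 3, 0)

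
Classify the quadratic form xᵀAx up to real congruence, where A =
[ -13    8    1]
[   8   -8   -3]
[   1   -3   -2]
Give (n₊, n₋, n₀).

step 0: pivot -13 → sign −
step 1: pivot -40/13 → sign −
step 2: pivot -3/40 → sign −
signature = (0, 3, 0)

Answer: (0, 3, 0)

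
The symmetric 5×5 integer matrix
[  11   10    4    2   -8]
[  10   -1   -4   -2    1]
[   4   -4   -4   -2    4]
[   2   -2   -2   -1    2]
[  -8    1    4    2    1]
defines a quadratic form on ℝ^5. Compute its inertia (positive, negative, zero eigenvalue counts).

step 0: pivot 11 → sign +
step 1: pivot -111/11 → sign −
step 2: pivot 12/37 → sign +
step 3: pivot 2/3 → sign +
step 4: row/col 4 already zero → sign 0
signature = (3, 1, 1)

Answer: (3, 1, 1)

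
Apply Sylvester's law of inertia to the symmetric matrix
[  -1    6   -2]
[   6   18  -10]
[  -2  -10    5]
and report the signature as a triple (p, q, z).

Answer: (2, 1, 0)

Derivation:
step 0: pivot -1 → sign −
step 1: pivot 54 → sign +
step 2: pivot 1/27 → sign +
signature = (2, 1, 0)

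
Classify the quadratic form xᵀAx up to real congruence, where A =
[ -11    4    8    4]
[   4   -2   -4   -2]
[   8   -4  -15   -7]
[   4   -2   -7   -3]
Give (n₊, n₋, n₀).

step 0: pivot -11 → sign −
step 1: pivot -6/11 → sign −
step 2: pivot -7 → sign −
step 3: pivot 2/7 → sign +
signature = (1, 3, 0)

Answer: (1, 3, 0)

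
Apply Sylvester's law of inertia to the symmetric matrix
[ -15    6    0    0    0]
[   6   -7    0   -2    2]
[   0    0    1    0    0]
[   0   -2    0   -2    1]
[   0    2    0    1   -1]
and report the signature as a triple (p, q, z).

Answer: (1, 4, 0)

Derivation:
step 0: pivot -15 → sign −
step 1: pivot -23/5 → sign −
step 2: pivot 1 → sign +
step 3: pivot -26/23 → sign −
step 4: pivot -3/26 → sign −
signature = (1, 4, 0)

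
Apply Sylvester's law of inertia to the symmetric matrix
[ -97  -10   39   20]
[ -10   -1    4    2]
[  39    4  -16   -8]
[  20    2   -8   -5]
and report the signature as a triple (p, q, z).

Answer: (1, 3, 0)

Derivation:
step 0: pivot -97 → sign −
step 1: pivot 3/97 → sign +
step 2: pivot -1/3 → sign −
step 3: pivot -1 → sign −
signature = (1, 3, 0)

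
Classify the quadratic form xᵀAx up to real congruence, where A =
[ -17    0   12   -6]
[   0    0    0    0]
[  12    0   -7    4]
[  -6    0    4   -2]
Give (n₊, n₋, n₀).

Answer: (2, 1, 1)

Derivation:
step 0: pivot -17 → sign −
step 1: pivot 25/17 → sign +
step 2: pivot 2/25 → sign +
step 3: row/col 3 already zero → sign 0
signature = (2, 1, 1)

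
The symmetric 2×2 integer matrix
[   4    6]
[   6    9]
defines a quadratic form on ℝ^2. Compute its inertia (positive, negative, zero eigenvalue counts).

Answer: (1, 0, 1)

Derivation:
step 0: pivot 4 → sign +
step 1: row/col 1 already zero → sign 0
signature = (1, 0, 1)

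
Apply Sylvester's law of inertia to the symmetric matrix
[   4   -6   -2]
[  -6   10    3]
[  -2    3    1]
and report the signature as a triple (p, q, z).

step 0: pivot 4 → sign +
step 1: pivot 1 → sign +
step 2: row/col 2 already zero → sign 0
signature = (2, 0, 1)

Answer: (2, 0, 1)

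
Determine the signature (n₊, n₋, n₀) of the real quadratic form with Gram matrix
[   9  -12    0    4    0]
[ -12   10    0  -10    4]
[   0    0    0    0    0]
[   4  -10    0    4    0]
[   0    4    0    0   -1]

Answer: (3, 1, 1)

Derivation:
step 0: pivot 9 → sign +
step 1: pivot -6 → sign −
step 2: pivot 158/27 → sign +
step 3: pivot 1/79 → sign +
step 4: row/col 4 already zero → sign 0
signature = (3, 1, 1)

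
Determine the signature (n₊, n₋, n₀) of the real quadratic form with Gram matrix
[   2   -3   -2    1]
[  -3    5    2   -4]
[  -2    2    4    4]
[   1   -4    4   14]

step 0: pivot 2 → sign +
step 1: pivot 1/2 → sign +
step 2: pivot 1 → sign +
step 3: row/col 3 already zero → sign 0
signature = (3, 0, 1)

Answer: (3, 0, 1)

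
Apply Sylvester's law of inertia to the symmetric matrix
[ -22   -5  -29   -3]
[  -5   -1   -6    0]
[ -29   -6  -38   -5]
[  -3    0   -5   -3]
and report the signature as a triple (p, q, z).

Answer: (2, 2, 0)

Derivation:
step 0: pivot -22 → sign −
step 1: pivot 3/22 → sign +
step 2: pivot -7/3 → sign −
step 3: pivot 6/7 → sign +
signature = (2, 2, 0)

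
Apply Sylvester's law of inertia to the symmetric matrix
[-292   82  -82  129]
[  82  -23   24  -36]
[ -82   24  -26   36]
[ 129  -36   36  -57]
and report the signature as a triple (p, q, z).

Answer: (1, 3, 0)

Derivation:
step 0: pivot -292 → sign −
step 1: pivot 2/73 → sign +
step 2: pivot -75/2 → sign −
step 3: pivot -3/50 → sign −
signature = (1, 3, 0)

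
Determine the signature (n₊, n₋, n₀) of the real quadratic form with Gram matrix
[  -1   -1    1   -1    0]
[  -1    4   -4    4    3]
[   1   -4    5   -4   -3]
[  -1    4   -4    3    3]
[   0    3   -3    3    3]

step 0: pivot -1 → sign −
step 1: pivot 5 → sign +
step 2: pivot 1 → sign +
step 3: pivot -1 → sign −
step 4: pivot 6/5 → sign +
signature = (3, 2, 0)

Answer: (3, 2, 0)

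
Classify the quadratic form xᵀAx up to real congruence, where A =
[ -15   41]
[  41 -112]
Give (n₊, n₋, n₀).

step 0: pivot -15 → sign −
step 1: pivot 1/15 → sign +
signature = (1, 1, 0)

Answer: (1, 1, 0)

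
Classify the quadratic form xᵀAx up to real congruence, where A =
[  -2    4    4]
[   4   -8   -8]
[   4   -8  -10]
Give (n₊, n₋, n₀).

step 0: pivot -2 → sign −
step 1: pivot -2 → sign −
step 2: row/col 2 already zero → sign 0
signature = (0, 2, 1)

Answer: (0, 2, 1)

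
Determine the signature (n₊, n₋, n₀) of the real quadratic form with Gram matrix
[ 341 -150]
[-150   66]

Answer: (2, 0, 0)

Derivation:
step 0: pivot 341 → sign +
step 1: pivot 6/341 → sign +
signature = (2, 0, 0)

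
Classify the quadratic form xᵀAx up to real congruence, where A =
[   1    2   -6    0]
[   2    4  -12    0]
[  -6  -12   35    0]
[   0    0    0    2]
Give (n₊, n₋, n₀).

step 0: pivot 1 → sign +
step 1: pivot -1 → sign −
step 2: pivot 2 → sign +
step 3: row/col 3 already zero → sign 0
signature = (2, 1, 1)

Answer: (2, 1, 1)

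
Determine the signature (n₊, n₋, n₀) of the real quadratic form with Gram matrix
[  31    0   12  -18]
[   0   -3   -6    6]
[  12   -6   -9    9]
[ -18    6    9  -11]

step 0: pivot 31 → sign +
step 1: pivot -3 → sign −
step 2: pivot -51/31 → sign −
step 3: pivot 2/17 → sign +
signature = (2, 2, 0)

Answer: (2, 2, 0)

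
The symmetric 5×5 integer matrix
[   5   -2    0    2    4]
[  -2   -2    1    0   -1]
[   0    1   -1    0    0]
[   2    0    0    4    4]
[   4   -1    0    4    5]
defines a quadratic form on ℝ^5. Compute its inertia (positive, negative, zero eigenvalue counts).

step 0: pivot 5 → sign +
step 1: pivot -14/5 → sign −
step 2: pivot -9/14 → sign −
step 3: pivot 32/9 → sign +
step 4: row/col 4 already zero → sign 0
signature = (2, 2, 1)

Answer: (2, 2, 1)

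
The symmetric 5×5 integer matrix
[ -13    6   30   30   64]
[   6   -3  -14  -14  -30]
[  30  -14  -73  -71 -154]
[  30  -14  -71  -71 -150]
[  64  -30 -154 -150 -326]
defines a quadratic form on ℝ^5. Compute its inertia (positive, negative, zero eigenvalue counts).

Answer: (1, 4, 0)

Derivation:
step 0: pivot -13 → sign −
step 1: pivot -3/13 → sign −
step 2: pivot -11/3 → sign −
step 3: pivot -10/11 → sign −
step 4: pivot 2/5 → sign +
signature = (1, 4, 0)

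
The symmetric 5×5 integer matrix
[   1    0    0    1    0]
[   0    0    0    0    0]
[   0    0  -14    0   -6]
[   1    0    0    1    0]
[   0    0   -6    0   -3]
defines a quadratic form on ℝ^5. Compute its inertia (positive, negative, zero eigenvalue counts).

step 0: pivot 1 → sign +
step 1: pivot -14 → sign −
step 2: pivot -3/7 → sign −
step 3: row/col 3 already zero → sign 0
step 4: row/col 4 already zero → sign 0
signature = (1, 2, 2)

Answer: (1, 2, 2)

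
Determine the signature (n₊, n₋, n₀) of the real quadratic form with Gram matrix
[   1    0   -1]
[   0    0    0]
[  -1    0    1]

Answer: (1, 0, 2)

Derivation:
step 0: pivot 1 → sign +
step 1: row/col 1 already zero → sign 0
step 2: row/col 2 already zero → sign 0
signature = (1, 0, 2)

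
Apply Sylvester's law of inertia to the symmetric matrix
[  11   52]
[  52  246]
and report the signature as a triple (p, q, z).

step 0: pivot 11 → sign +
step 1: pivot 2/11 → sign +
signature = (2, 0, 0)

Answer: (2, 0, 0)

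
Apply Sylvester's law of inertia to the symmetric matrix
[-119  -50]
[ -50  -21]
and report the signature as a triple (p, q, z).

Answer: (1, 1, 0)

Derivation:
step 0: pivot -119 → sign −
step 1: pivot 1/119 → sign +
signature = (1, 1, 0)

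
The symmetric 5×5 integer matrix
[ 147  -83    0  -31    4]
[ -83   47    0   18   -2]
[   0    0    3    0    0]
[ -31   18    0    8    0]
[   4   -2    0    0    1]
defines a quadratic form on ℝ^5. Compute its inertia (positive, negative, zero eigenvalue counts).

Answer: (4, 1, 0)

Derivation:
step 0: pivot 147 → sign +
step 1: pivot 20/147 → sign +
step 2: pivot 3 → sign +
step 3: pivot -7/20 → sign −
step 4: pivot 3/7 → sign +
signature = (4, 1, 0)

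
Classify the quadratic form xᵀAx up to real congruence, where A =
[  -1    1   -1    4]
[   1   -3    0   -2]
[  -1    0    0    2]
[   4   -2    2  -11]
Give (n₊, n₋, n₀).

Answer: (2, 2, 0)

Derivation:
step 0: pivot -1 → sign −
step 1: pivot -2 → sign −
step 2: pivot 3/2 → sign +
step 3: pivot 1 → sign +
signature = (2, 2, 0)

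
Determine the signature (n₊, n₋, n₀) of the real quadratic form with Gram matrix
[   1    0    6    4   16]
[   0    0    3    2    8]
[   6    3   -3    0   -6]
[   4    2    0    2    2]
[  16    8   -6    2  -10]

step 0: pivot 1 → sign +
step 1: pivot -39 → sign −
step 2: pivot 3/13 → sign +
step 3: pivot 2/3 → sign +
step 4: row/col 4 already zero → sign 0
signature = (3, 1, 1)

Answer: (3, 1, 1)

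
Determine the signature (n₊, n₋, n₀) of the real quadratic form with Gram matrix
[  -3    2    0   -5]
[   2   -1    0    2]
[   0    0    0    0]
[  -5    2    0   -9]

Answer: (1, 2, 1)

Derivation:
step 0: pivot -3 → sign −
step 1: pivot 1/3 → sign +
step 2: pivot -6 → sign −
step 3: row/col 3 already zero → sign 0
signature = (1, 2, 1)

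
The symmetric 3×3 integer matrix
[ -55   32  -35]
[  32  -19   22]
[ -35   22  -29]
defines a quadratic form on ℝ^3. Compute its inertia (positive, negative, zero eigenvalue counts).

Answer: (1, 2, 0)

Derivation:
step 0: pivot -55 → sign −
step 1: pivot -21/55 → sign −
step 2: pivot 2/7 → sign +
signature = (1, 2, 0)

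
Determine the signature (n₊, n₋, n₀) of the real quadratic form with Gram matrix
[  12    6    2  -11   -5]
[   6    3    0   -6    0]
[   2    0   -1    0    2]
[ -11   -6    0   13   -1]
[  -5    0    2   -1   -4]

step 0: pivot 12 → sign +
step 1: pivot -4/3 → sign −
step 2: pivot 3/4 → sign +
step 3: pivot 3/4 → sign +
step 4: pivot -1 → sign −
signature = (3, 2, 0)

Answer: (3, 2, 0)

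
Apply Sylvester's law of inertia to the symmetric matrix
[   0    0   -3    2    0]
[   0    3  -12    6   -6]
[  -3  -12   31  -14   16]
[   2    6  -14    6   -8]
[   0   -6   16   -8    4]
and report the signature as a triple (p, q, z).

step 0: pivot 3 → sign +
step 1: pivot -17 → sign −
step 2: pivot 9/17 → sign +
step 3: pivot -2/9 → sign −
step 4: row/col 4 already zero → sign 0
signature = (2, 2, 1)

Answer: (2, 2, 1)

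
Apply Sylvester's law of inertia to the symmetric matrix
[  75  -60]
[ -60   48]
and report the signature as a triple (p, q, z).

Answer: (1, 0, 1)

Derivation:
step 0: pivot 75 → sign +
step 1: row/col 1 already zero → sign 0
signature = (1, 0, 1)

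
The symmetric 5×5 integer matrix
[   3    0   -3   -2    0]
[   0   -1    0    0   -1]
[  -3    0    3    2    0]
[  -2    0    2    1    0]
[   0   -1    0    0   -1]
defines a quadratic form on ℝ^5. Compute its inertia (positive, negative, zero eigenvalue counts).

Answer: (1, 2, 2)

Derivation:
step 0: pivot 3 → sign +
step 1: pivot -1 → sign −
step 2: pivot -1/3 → sign −
step 3: row/col 3 already zero → sign 0
step 4: row/col 4 already zero → sign 0
signature = (1, 2, 2)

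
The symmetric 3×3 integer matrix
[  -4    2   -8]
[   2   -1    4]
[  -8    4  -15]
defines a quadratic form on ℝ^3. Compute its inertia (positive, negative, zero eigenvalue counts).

step 0: pivot -4 → sign −
step 1: pivot 1 → sign +
step 2: row/col 2 already zero → sign 0
signature = (1, 1, 1)

Answer: (1, 1, 1)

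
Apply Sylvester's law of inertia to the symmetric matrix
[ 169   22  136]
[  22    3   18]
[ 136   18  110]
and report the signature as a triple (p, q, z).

step 0: pivot 169 → sign +
step 1: pivot 23/169 → sign +
step 2: pivot -2/23 → sign −
signature = (2, 1, 0)

Answer: (2, 1, 0)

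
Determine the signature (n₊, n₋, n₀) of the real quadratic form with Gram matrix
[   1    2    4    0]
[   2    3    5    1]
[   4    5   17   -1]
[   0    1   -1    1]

Answer: (3, 1, 0)

Derivation:
step 0: pivot 1 → sign +
step 1: pivot -1 → sign −
step 2: pivot 10 → sign +
step 3: pivot 2/5 → sign +
signature = (3, 1, 0)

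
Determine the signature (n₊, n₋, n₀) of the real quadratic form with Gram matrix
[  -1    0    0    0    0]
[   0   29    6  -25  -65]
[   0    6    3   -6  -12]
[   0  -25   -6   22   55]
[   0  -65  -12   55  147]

step 0: pivot -1 → sign −
step 1: pivot 29 → sign +
step 2: pivot 51/29 → sign +
step 3: pivot 1/17 → sign +
step 4: pivot -2 → sign −
signature = (3, 2, 0)

Answer: (3, 2, 0)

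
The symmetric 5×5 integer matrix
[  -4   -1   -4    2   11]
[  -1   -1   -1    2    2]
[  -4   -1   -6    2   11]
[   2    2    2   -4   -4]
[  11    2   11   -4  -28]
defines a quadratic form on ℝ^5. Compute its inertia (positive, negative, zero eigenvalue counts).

Answer: (1, 3, 1)

Derivation:
step 0: pivot -4 → sign −
step 1: pivot -3/4 → sign −
step 2: pivot -2 → sign −
step 3: pivot 3 → sign +
step 4: row/col 4 already zero → sign 0
signature = (1, 3, 1)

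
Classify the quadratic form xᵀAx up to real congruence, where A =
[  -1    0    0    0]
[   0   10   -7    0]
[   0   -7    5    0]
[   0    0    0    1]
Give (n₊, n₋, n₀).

Answer: (3, 1, 0)

Derivation:
step 0: pivot -1 → sign −
step 1: pivot 10 → sign +
step 2: pivot 1/10 → sign +
step 3: pivot 1 → sign +
signature = (3, 1, 0)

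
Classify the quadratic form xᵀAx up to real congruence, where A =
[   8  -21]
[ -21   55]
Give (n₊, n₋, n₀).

Answer: (1, 1, 0)

Derivation:
step 0: pivot 8 → sign +
step 1: pivot -1/8 → sign −
signature = (1, 1, 0)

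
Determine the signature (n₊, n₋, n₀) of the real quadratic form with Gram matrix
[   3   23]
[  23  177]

step 0: pivot 3 → sign +
step 1: pivot 2/3 → sign +
signature = (2, 0, 0)

Answer: (2, 0, 0)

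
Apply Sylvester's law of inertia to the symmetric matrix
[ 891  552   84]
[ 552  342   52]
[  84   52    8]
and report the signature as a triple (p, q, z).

step 0: pivot 891 → sign +
step 1: pivot 2/99 → sign +
step 2: row/col 2 already zero → sign 0
signature = (2, 0, 1)

Answer: (2, 0, 1)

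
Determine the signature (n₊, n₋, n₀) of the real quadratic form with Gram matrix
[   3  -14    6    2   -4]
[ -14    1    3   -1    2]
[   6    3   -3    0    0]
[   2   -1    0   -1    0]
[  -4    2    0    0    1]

Answer: (2, 3, 0)

Derivation:
step 0: pivot 3 → sign +
step 1: pivot -193/3 → sign −
step 2: pivot -12/193 → sign −
step 3: pivot -5/4 → sign −
step 4: pivot 1/5 → sign +
signature = (2, 3, 0)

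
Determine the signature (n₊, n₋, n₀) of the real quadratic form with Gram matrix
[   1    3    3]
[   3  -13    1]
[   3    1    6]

step 0: pivot 1 → sign +
step 1: pivot -22 → sign −
step 2: pivot -1/11 → sign −
signature = (1, 2, 0)

Answer: (1, 2, 0)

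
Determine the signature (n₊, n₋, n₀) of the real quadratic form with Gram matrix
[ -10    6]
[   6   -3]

Answer: (1, 1, 0)

Derivation:
step 0: pivot -10 → sign −
step 1: pivot 3/5 → sign +
signature = (1, 1, 0)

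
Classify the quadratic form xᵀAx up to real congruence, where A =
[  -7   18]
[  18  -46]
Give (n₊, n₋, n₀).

step 0: pivot -7 → sign −
step 1: pivot 2/7 → sign +
signature = (1, 1, 0)

Answer: (1, 1, 0)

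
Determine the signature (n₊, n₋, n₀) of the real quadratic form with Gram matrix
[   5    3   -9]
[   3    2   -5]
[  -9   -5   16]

step 0: pivot 5 → sign +
step 1: pivot 1/5 → sign +
step 2: pivot -1 → sign −
signature = (2, 1, 0)

Answer: (2, 1, 0)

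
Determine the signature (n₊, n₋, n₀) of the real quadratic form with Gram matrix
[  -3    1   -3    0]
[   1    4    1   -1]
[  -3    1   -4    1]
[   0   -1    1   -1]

Answer: (1, 3, 0)

Derivation:
step 0: pivot -3 → sign −
step 1: pivot 13/3 → sign +
step 2: pivot -1 → sign −
step 3: pivot -3/13 → sign −
signature = (1, 3, 0)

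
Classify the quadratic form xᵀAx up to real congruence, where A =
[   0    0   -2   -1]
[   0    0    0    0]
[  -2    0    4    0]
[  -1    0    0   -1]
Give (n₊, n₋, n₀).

Answer: (1, 1, 2)

Derivation:
step 0: pivot 4 → sign +
step 1: pivot -1 → sign −
step 2: row/col 2 already zero → sign 0
step 3: row/col 3 already zero → sign 0
signature = (1, 1, 2)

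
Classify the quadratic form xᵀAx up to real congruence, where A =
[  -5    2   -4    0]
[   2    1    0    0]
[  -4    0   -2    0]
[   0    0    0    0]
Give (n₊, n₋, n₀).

step 0: pivot -5 → sign −
step 1: pivot 9/5 → sign +
step 2: pivot -2/9 → sign −
step 3: row/col 3 already zero → sign 0
signature = (1, 2, 1)

Answer: (1, 2, 1)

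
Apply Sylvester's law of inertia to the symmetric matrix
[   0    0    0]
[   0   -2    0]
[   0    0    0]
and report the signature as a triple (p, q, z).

Answer: (0, 1, 2)

Derivation:
step 0: pivot -2 → sign −
step 1: row/col 1 already zero → sign 0
step 2: row/col 2 already zero → sign 0
signature = (0, 1, 2)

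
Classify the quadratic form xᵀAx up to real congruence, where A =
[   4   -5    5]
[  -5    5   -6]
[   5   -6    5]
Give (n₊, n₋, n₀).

Answer: (1, 2, 0)

Derivation:
step 0: pivot 4 → sign +
step 1: pivot -5/4 → sign −
step 2: pivot -6/5 → sign −
signature = (1, 2, 0)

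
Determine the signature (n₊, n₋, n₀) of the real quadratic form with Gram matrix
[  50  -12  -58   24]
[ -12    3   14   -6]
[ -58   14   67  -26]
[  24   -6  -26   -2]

Answer: (2, 2, 0)

Derivation:
step 0: pivot 50 → sign +
step 1: pivot 3/25 → sign +
step 2: pivot -1/3 → sign −
step 3: pivot -2 → sign −
signature = (2, 2, 0)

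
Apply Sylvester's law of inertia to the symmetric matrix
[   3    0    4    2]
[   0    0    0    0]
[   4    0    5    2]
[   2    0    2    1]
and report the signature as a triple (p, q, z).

step 0: pivot 3 → sign +
step 1: pivot -1/3 → sign −
step 2: pivot 1 → sign +
step 3: row/col 3 already zero → sign 0
signature = (2, 1, 1)

Answer: (2, 1, 1)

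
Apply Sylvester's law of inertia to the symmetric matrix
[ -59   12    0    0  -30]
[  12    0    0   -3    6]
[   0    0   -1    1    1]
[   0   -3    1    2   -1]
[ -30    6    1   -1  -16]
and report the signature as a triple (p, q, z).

step 0: pivot -59 → sign −
step 1: pivot 144/59 → sign +
step 2: pivot -1 → sign −
step 3: pivot -11/16 → sign −
step 4: pivot 3/11 → sign +
signature = (2, 3, 0)

Answer: (2, 3, 0)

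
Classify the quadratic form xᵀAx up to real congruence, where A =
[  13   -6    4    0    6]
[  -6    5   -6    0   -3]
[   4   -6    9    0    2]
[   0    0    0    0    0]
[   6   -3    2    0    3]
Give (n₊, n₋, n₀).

Answer: (3, 1, 1)

Derivation:
step 0: pivot 13 → sign +
step 1: pivot 29/13 → sign +
step 2: pivot 1/29 → sign +
step 3: pivot -2 → sign −
step 4: row/col 4 already zero → sign 0
signature = (3, 1, 1)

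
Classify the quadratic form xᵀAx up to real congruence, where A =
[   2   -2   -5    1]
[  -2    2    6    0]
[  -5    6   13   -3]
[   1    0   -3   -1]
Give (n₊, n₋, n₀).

step 0: pivot 2 → sign +
step 1: pivot 1/2 → sign +
step 2: pivot -2 → sign −
step 3: row/col 3 already zero → sign 0
signature = (2, 1, 1)

Answer: (2, 1, 1)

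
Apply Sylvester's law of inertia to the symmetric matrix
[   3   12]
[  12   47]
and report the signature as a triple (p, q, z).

step 0: pivot 3 → sign +
step 1: pivot -1 → sign −
signature = (1, 1, 0)

Answer: (1, 1, 0)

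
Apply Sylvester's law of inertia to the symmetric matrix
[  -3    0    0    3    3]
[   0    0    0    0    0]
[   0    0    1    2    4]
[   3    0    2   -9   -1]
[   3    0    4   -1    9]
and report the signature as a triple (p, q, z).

step 0: pivot -3 → sign −
step 1: pivot 1 → sign +
step 2: pivot -10 → sign −
step 3: pivot -2/5 → sign −
step 4: row/col 4 already zero → sign 0
signature = (1, 3, 1)

Answer: (1, 3, 1)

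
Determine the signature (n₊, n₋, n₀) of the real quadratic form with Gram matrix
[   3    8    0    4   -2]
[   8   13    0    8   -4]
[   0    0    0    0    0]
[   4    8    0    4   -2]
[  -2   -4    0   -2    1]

step 0: pivot 3 → sign +
step 1: pivot -25/3 → sign −
step 2: pivot -12/25 → sign −
step 3: row/col 3 already zero → sign 0
step 4: row/col 4 already zero → sign 0
signature = (1, 2, 2)

Answer: (1, 2, 2)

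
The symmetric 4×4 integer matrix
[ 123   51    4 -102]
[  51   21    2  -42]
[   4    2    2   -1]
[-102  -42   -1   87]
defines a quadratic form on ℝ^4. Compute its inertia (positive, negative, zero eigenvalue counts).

Answer: (2, 2, 0)

Derivation:
step 0: pivot 123 → sign +
step 1: pivot -6/41 → sign −
step 2: pivot 8/3 → sign +
step 3: pivot -3/8 → sign −
signature = (2, 2, 0)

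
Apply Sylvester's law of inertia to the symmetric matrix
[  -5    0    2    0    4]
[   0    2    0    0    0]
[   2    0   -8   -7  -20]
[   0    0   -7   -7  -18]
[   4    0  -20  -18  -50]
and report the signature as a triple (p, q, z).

step 0: pivot -5 → sign −
step 1: pivot 2 → sign +
step 2: pivot -36/5 → sign −
step 3: pivot -7/36 → sign −
step 4: pivot 2/7 → sign +
signature = (2, 3, 0)

Answer: (2, 3, 0)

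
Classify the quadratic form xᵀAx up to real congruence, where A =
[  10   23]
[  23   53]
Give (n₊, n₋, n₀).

Answer: (2, 0, 0)

Derivation:
step 0: pivot 10 → sign +
step 1: pivot 1/10 → sign +
signature = (2, 0, 0)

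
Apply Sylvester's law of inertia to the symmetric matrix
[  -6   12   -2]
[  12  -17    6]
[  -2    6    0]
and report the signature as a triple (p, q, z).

Answer: (2, 1, 0)

Derivation:
step 0: pivot -6 → sign −
step 1: pivot 7 → sign +
step 2: pivot 2/21 → sign +
signature = (2, 1, 0)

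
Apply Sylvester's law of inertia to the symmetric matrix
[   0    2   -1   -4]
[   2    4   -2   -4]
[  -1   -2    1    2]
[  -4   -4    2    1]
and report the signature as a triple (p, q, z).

Answer: (2, 1, 1)

Derivation:
step 0: pivot 4 → sign +
step 1: pivot -1 → sign −
step 2: pivot 1 → sign +
step 3: row/col 3 already zero → sign 0
signature = (2, 1, 1)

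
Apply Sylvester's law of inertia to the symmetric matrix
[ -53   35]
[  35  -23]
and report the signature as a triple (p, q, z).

Answer: (1, 1, 0)

Derivation:
step 0: pivot -53 → sign −
step 1: pivot 6/53 → sign +
signature = (1, 1, 0)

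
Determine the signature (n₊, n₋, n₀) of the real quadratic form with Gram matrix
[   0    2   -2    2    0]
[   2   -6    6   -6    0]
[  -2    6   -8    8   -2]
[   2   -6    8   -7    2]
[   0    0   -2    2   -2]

Answer: (2, 2, 1)

Derivation:
step 0: pivot -6 → sign −
step 1: pivot 2/3 → sign +
step 2: pivot -2 → sign −
step 3: pivot 1 → sign +
step 4: row/col 4 already zero → sign 0
signature = (2, 2, 1)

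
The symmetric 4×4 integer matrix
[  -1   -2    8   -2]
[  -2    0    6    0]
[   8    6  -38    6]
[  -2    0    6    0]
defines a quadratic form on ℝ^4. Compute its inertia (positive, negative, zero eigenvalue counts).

step 0: pivot -1 → sign −
step 1: pivot 4 → sign +
step 2: pivot 1 → sign +
step 3: row/col 3 already zero → sign 0
signature = (2, 1, 1)

Answer: (2, 1, 1)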